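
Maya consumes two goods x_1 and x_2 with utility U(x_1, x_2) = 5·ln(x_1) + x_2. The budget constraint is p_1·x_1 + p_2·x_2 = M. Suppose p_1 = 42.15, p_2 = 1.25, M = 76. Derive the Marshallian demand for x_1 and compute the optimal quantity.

MU_x_1 = 5/x_1, MU_x_2 = 1. Tangency: 5/x_1 = p_1/p_2.
So x_1*(p_1,p_2) = 5·p_2/p_1, independent of income; and x_2* = (M − 5·p_2)/p_2.
At the given prices: x_1* = 5·1.25/42.15 = 0.1483.

x_1* = 0.1483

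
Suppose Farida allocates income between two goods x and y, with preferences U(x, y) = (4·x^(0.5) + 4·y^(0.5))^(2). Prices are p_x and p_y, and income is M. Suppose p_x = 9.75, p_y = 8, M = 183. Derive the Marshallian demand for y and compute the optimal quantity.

From the CES first-order condition, (y/x)^(0.5) = p_x/p_y.
Solve for the ratio: y/x = [p_x/p_y]^(2).
With the ratio pinned down, the budget gives x* = M/(p_x + p_y·(y/x)) and y* = (y/x)·x*.
Numerically y/x = 1.485352, so x* = 183/(9.75 + 8·1.485352) = 8.4594 and y* = 1.485352·8.4594 = 12.5651.

y* = 12.5651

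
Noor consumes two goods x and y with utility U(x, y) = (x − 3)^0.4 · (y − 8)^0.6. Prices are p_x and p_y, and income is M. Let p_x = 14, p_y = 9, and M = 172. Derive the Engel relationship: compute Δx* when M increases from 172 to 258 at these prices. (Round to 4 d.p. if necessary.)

Δx* = 2.4571

After buying the subsistence bundle (3, 8), a share 0.4 of the remaining income goes to x: x* = 3 + 0.4·(M − 3p_x − 8p_y)/p_x.
Discretionary income = 172 − 3·14 − 8·9 = 58; x* = 3 + 0.4·58/14 = 4.6571.
At M' = 258: x* = 7.1143. Change: 7.1143 − 4.6571 = 2.4571.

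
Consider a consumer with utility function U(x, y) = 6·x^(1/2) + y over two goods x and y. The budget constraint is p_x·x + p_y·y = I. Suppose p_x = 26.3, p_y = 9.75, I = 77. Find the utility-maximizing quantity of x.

MU_x = 3/√x, MU_y = 1. Tangency: 3/√x = p_x/p_y.
Thus x* = (3·p_y/p_x)² — independent of I — with the rest of income spent on y.
Plugging in: x* = (3·9.75/26.3)² = 1.2369.

x* = 1.2369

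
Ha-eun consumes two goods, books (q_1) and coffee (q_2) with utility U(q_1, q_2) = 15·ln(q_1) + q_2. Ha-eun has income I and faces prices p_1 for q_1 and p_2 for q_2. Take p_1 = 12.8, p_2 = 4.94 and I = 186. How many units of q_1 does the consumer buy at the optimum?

q_1* = 5.7891

At the given prices: q_1* = 15·4.94/12.8 = 5.7891.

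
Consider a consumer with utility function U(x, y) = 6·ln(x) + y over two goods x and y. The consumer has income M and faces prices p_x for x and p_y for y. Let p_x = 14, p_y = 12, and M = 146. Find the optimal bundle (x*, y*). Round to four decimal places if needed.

x* = 5.1429, y* = 6.1667

MU_x = 6/x, MU_y = 1. Tangency: 6/x = p_x/p_y.
So x*(p_x,p_y) = 6·p_y/p_x, independent of income; and y* = (M − 6·p_y)/p_y.
At the given prices: x* = 6·12/14 = 5.1429, and y* = 6.1667.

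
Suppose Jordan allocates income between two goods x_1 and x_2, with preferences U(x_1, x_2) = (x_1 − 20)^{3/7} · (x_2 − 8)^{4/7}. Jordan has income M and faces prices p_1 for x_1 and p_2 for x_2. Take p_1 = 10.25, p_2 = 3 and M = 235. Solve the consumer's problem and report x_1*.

Let x_1' = x_1−20, x_2' = x_2−8. MRS = (3/4)·x_2'/x_1' = p_1/p_2.
Substituting into the budget: x_1* = 20 + 3/7·(M − 20·p_1 − 8·p_2)/p_1, and x_2* = 8 + 4/7·(…)/p_2.
Discretionary income = 235 − 20·10.25 − 8·3 = 6; x_1* = 20 + 3/7·6/10.25 = 20.2509.

x_1* = 20.2509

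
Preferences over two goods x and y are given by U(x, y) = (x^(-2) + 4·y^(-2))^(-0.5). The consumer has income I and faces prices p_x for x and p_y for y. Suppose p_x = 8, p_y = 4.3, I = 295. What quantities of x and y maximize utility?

x* = 17.9931, y* = 35.1291

MRS = MU_x/MU_y = (1/4)·(y/x)^(3). Set equal to p_x/p_y.
Solve for the ratio: y/x = [4·p_x/p_y]^(1/3).
With the ratio pinned down, the budget gives x* = I/(p_x + p_y·(y/x)) and y* = (y/x)·x*.
Numerically y/x = 1.952363, so x* = 295/(8 + 4.3·1.952363) = 17.9931 and y* = 1.952363·17.9931 = 35.1291.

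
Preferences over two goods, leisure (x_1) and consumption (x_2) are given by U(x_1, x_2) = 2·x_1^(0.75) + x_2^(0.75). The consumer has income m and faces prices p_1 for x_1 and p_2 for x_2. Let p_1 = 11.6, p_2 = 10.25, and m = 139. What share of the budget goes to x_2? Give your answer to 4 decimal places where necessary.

MRS = MU_x_1/MU_x_2 = 2·(x_2/x_1)^(0.25). Set equal to p_1/p_2.
Hence x_2/x_1 = ((1/2)·p_1/p_2)^(1/(0.25)), i.e. raised to the 4 power.
Substitute x_2 = (x_2/x_1)·x_1 into the budget: x_1* = m/(p_1 + p_2·(x_2/x_1)).
Numerically x_2/x_1 = 0.102522, so x_1* = 139/(11.6 + 10.25·0.102522) = 10.9874 and x_2* = 0.102522·10.9874 = 1.1264.
Expenditure on x_2: 10.25·1.1264 = 11.5461; share = 0.0831.

share on x_2 = 0.0831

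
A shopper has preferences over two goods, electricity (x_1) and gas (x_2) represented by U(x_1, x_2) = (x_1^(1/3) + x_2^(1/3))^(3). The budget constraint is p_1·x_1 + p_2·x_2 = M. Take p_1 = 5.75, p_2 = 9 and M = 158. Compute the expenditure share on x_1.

share on x_1 = 0.5558

Numerically x_2/x_1 = 0.510667, so x_1* = 158/(5.75 + 9·0.510667) = 15.2716 and x_2* = 0.510667·15.2716 = 7.7987.
Expenditure on x_1: 5.75·15.2716 = 87.8117; share = 0.5558.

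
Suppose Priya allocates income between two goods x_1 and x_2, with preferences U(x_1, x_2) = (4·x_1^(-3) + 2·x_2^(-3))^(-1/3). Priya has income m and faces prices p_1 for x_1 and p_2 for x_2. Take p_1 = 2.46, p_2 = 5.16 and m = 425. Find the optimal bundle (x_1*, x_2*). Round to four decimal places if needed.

x_1* = 70.0686, x_2* = 48.9595

MRS = MU_x_1/MU_x_2 = 2·(x_2/x_1)^(4). Set equal to p_1/p_2.
Solve for the ratio: x_2/x_1 = [(1/2)·p_1/p_2]^(0.25).
With the ratio pinned down, the budget gives x_1* = m/(p_1 + p_2·(x_2/x_1)) and x_2* = (x_2/x_1)·x_1*.
Numerically x_2/x_1 = 0.698737, so x_1* = 425/(2.46 + 5.16·0.698737) = 70.0686 and x_2* = 0.698737·70.0686 = 48.9595.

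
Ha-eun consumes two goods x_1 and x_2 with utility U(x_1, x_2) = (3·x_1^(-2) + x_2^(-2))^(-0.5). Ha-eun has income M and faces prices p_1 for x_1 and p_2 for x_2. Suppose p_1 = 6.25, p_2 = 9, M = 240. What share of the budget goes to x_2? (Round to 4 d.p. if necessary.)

share on x_2 = 0.4693

MU_x_1 ∝ 3·x_1^(-3), MU_x_2 ∝ x_2^(-3), so MRS = 3·(x_2/x_1)^(3) = p_1/p_2.
Solve for the ratio: x_2/x_1 = [(1/3)·p_1/p_2]^(1/3).
With the ratio pinned down, the budget gives x_1* = M/(p_1 + p_2·(x_2/x_1)) and x_2* = (x_2/x_1)·x_1*.
Numerically x_2/x_1 = 0.614005, so x_1* = 240/(6.25 + 9·0.614005) = 20.3804 and x_2* = 0.614005·20.3804 = 12.5136.
Expenditure on x_2: 9·12.5136 = 112.6228; share = 0.4693.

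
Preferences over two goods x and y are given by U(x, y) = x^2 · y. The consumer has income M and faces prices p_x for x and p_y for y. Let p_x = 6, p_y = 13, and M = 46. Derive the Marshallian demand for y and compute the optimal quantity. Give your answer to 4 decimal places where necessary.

y* = 1.1795

The MRS is 2·y/x. Set MRS = p_x/p_y.
So 2·p_y·y = p_x·x; combined with the budget, a share 2/3 of income goes to x.
Demand: x*(p_x,p_y,M) = 2/3·M/p_x and y* = 1/3·M/p_y.
At p_x=6, p_y=13, M=46: y* = 1/3·46/13 = 1.1795.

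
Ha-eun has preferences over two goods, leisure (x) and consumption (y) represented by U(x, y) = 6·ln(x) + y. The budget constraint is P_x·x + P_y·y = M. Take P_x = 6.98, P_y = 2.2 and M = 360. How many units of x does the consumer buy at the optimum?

MU_x = 6/x, MU_y = 1. Tangency: 6/x = P_x/P_y.
So x*(P_x,P_y) = 6·P_y/P_x, independent of income; and y* = (M − 6·P_y)/P_y.
At the given prices: x* = 6·2.2/6.98 = 1.8911.

x* = 1.8911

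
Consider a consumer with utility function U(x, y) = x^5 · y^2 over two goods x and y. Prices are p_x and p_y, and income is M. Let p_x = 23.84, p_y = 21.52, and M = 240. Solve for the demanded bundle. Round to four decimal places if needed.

x* = 7.1908, y* = 3.1864

MU_x/MU_y = (5·y)/(2·x); tangency sets this equal to p_x/p_y.
So 5·p_y·y = 2·p_x·x; combined with the budget, a share 5/7 of income goes to x.
Demand: x*(p_x,p_y,M) = 5/7·M/p_x and y* = 2/7·M/p_y.
At p_x=23.84, p_y=21.52, M=240: x* = 5/7·240/23.84 = 7.1908, y* = 3.1864.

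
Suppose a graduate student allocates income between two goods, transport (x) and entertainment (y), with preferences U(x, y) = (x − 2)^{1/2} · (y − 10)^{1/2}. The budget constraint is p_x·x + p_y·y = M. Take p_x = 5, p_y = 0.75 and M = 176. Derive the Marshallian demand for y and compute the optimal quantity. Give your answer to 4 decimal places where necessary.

MRS = (y−10)/(x−2). Tangency with p_x/p_y gives y−10 = (p_x/p_y)·(x−2).
Substituting into the budget: x* = 2 + 0.5·(M − 2·p_x − 10·p_y)/p_x, and y* = 10 + 0.5·(…)/p_y.
Discretionary income = 176 − 2·5 − 10·0.75 = 158.5; y* = 10 + 0.5·158.5/0.75 = 115.6667.

y* = 115.6667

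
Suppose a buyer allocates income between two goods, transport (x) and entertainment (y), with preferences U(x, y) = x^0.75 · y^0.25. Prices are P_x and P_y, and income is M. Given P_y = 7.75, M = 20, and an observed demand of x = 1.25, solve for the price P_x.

Tangency: MRS = 3·y/x = P_x/P_y.
Rearranging, P_y·y = (1/3)·P_x·x. Substituting into the budget gives P_x·x·(1 + (1/3)) = M.
Demand: x*(P_x,P_y,M) = 0.75·M/P_x and y* = 0.25·M/P_y.
Set x* = 1.25 in the demand function and solve for P_x: P_x = 12.

P_x = 12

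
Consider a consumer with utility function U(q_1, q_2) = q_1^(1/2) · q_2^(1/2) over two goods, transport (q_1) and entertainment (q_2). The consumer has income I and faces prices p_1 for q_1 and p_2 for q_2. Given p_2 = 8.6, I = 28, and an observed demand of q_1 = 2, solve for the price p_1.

The MRS is q_2/q_1. Set MRS = p_1/p_2.
So 0.5·p_2·q_2 = 0.5·p_1·q_1; combined with the budget, a share 0.5 of income goes to q_1.
Demand: q_1*(p_1,p_2,I) = 0.5·I/p_1 and q_2* = 0.5·I/p_2.
Set q_1* = 2 in the demand function and solve for p_1: p_1 = 7.

p_1 = 7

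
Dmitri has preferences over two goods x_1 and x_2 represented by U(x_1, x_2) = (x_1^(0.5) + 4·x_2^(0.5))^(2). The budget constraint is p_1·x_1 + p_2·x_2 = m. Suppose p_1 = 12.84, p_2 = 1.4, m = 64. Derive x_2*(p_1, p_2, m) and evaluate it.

MRS = MU_x_1/MU_x_2 = (1/4)·(x_2/x_1)^(0.5). Set equal to p_1/p_2.
Hence x_2/x_1 = (4·p_1/p_2)^(1/(0.5)), i.e. raised to the 2 power.
Substitute x_2 = (x_2/x_1)·x_1 into the budget: x_1* = m/(p_1 + p_2·(x_2/x_1)).
Numerically x_2/x_1 = 1345.841633, so x_1* = 64/(12.84 + 1.4·1345.841633) = 0.0337 and x_2* = 1345.841633·0.0337 = 45.4049.

x_2* = 45.4049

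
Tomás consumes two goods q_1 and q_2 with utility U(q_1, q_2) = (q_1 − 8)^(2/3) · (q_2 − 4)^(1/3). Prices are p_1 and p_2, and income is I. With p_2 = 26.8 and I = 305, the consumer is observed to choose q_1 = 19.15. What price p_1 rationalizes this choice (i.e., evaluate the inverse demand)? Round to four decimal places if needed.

Let q_1' = q_1−8, q_2' = q_2−4. MRS = 2·q_2'/q_1' = p_1/p_2.
Substituting into the budget: q_1* = 8 + 2/3·(I − 8·p_1 − 4·p_2)/p_1, and q_2* = 4 + 1/3·(…)/p_2.
Set q_1* = 19.15 in the demand function and solve for p_1: p_1 = 8.

p_1 = 8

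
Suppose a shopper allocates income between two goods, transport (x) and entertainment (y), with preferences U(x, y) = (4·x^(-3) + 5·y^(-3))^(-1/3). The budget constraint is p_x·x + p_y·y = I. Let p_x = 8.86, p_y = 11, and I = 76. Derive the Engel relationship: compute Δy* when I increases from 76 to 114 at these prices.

Δy* = 1.9148

MRS = MU_x/MU_y = (4/5)·(y/x)^(4). Set equal to p_x/p_y.
Hence y/x = ((5/4)·p_x/p_y)^(1/(4)), i.e. raised to the 0.25 power.
With the ratio pinned down, the budget gives x* = I/(p_x + p_y·(y/x)) and y* = (y/x)·x*.
Numerically y/x = 1.0017, so x* = 76/(8.86 + 11·1.0017) = 3.8232 and y* = 1.0017·3.8232 = 3.8297.
At I' = 114: y* = 5.7445. Change: 5.7445 − 3.8297 = 1.9148.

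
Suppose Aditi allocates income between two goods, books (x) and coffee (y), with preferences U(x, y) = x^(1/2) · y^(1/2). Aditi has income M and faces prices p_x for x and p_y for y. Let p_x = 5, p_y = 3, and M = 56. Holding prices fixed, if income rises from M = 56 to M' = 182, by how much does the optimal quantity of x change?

Tangency: MRS = y/x = p_x/p_y.
Rearranging, p_y·y = p_x·x. Substituting into the budget gives p_x·x·(1 + 1) = M.
Demand: x*(p_x,p_y,M) = 0.5·M/p_x and y* = 0.5·M/p_y.
At p_x=5, p_y=3, M=56: x* = 0.5·56/5 = 5.6.
At M' = 182: x* = 18.2. Change: 18.2 − 5.6 = 12.6.

Δx* = 12.6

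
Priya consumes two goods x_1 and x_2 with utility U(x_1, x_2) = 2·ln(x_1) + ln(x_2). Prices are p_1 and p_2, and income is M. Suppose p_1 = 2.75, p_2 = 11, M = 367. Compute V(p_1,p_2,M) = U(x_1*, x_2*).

The MRS is 2·x_2/x_1. Set MRS = p_1/p_2.
So 2·p_2·x_2 = p_1·x_1; combined with the budget, a share 2/3 of income goes to x_1.
Demand: x_1*(p_1,p_2,M) = 2/3·M/p_1 and x_2* = 1/3·M/p_2.
At p_1=2.75, p_2=11, M=367: x_1* = 2/3·367/2.75 = 88.9697, x_2* = 11.1212.
Utility at the optimum: U(88.9697, 11.1212) = 11.3854.

V = 11.3854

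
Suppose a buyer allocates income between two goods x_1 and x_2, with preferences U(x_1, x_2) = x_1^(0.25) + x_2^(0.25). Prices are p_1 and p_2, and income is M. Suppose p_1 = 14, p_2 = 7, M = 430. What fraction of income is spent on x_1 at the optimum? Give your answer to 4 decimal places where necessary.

MU_x_1 ∝ x_1^(-0.75), MU_x_2 ∝ x_2^(-0.75), so MRS = (x_2/x_1)^(0.75) = p_1/p_2.
Solve for the ratio: x_2/x_1 = [p_1/p_2]^(4/3).
With the ratio pinned down, the budget gives x_1* = M/(p_1 + p_2·(x_2/x_1)) and x_2* = (x_2/x_1)·x_1*.
Numerically x_2/x_1 = 2.519842, so x_1* = 430/(14 + 7·2.519842) = 13.5909 and x_2* = 2.519842·13.5909 = 34.2468.
Expenditure on x_1: 14·13.5909 = 190.2721; share = 0.4425.

share on x_1 = 0.4425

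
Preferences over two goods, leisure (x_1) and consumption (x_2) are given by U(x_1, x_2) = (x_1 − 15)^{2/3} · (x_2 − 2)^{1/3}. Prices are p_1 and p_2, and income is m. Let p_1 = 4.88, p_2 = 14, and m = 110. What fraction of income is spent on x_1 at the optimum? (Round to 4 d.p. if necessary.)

Let x_1' = x_1−15, x_2' = x_2−2. MRS = 2·x_2'/x_1' = p_1/p_2.
Substituting into the budget: x_1* = 15 + 2/3·(m − 15·p_1 − 2·p_2)/p_1, and x_2* = 2 + 1/3·(…)/p_2.
Discretionary income = 110 − 15·4.88 − 2·14 = 8.8; x_1* = 15 + 2/3·8.8/4.88 = 16.2022; x_2* = 2 + 1/3·8.8/14 = 2.2095.
Expenditure on x_1: 4.88·16.2022 = 79.0667; share = 0.7188.

share on x_1 = 0.7188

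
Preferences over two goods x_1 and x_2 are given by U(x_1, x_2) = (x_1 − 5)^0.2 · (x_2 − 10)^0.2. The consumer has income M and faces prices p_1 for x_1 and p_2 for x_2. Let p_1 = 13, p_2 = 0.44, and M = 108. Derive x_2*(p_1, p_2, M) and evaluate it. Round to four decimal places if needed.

Discretionary income = 108 − 5·13 − 10·0.44 = 38.6; x_2* = 10 + 0.5·38.6/0.44 = 53.8636.

x_2* = 53.8636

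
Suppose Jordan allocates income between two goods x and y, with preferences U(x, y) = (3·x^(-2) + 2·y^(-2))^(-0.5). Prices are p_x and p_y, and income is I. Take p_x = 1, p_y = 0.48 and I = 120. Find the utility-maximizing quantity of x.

MRS = MU_x/MU_y = (3/2)·(y/x)^(3). Set equal to p_x/p_y.
Hence y/x = ((2/3)·p_x/p_y)^(1/(3)), i.e. raised to the 1/3 power.
Substitute y = (y/x)·x into the budget: x* = I/(p_x + p_y·(y/x)).
Numerically y/x = 1.115722, so x* = 120/(1 + 0.48·1.115722) = 78.1481.

x* = 78.1481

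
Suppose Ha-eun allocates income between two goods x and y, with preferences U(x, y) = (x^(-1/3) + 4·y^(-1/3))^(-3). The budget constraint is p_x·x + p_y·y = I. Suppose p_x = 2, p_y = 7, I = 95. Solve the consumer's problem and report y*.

y* = 10.7839

From the CES first-order condition, (1/4)·(y/x)^(4/3) = p_x/p_y.
Hence y/x = (4·p_x/p_y)^(1/(4/3)), i.e. raised to the 0.75 power.
With the ratio pinned down, the budget gives x* = I/(p_x + p_y·(y/x)) and y* = (y/x)·x*.
Numerically y/x = 1.105335, so x* = 95/(2 + 7·1.105335) = 9.7563 and y* = 1.105335·9.7563 = 10.7839.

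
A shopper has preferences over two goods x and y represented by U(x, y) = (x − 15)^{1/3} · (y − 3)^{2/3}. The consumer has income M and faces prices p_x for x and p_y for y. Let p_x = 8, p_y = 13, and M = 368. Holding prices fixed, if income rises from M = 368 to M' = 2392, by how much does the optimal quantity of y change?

Δy* = 103.7949

Substituting into the budget: x* = 15 + 1/3·(M − 15·p_x − 3·p_y)/p_x, and y* = 3 + 2/3·(…)/p_y.
Discretionary income = 368 − 15·8 − 3·13 = 209; y* = 3 + 2/3·209/13 = 13.7179.
At M' = 2392: y* = 117.5128. Change: 117.5128 − 13.7179 = 103.7949.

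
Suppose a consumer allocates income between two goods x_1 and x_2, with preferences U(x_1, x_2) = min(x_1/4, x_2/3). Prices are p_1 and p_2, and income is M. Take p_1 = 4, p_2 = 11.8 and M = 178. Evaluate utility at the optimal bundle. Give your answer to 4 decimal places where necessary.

V = 3.463

With perfect complements, no substitution: consume in ratio x_1:x_2 = 4:3.
Budget: p_1·x_1 + p_2·(3/4)·x_1 = M, so (4·p_1 + 3·p_2)·x_1 = 4·M.
Demand: x_1*(p_1,p_2,M) = 4·M/(4·p_1 + 3·p_2), x_2* = 3·M/(4·p_1 + 3·p_2).
Here 4·4 + 3·11.8 = 51.4, giving x_1* = 13.8521 and x_2* = 10.3891.
Utility at the optimum: U(13.8521, 10.3891) = 3.463.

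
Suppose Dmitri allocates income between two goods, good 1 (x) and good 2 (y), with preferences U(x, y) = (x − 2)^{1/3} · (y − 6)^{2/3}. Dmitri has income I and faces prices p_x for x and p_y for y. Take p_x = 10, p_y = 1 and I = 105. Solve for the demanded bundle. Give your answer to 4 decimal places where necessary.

x* = 4.6333, y* = 58.6667

This is Cobb-Douglas in (x−2, y−6): tangency gives 1/3·p_y·(y−6) = 2/3·p_x·(x−2).
Substituting into the budget: x* = 2 + 1/3·(I − 2·p_x − 6·p_y)/p_x, and y* = 6 + 2/3·(…)/p_y.
Discretionary income = 105 − 2·10 − 6·1 = 79; x* = 2 + 1/3·79/10 = 4.6333; y* = 6 + 2/3·79/1 = 58.6667.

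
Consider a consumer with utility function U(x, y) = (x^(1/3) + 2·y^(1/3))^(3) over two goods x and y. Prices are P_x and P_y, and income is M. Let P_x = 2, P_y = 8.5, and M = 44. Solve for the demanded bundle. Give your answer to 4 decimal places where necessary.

MU_x ∝ x^(-2/3), MU_y ∝ 2·y^(-2/3), so MRS = (1/2)·(y/x)^(2/3) = P_x/P_y.
Hence y/x = (2·P_x/P_y)^(1/(2/3)), i.e. raised to the 1.5 power.
With the ratio pinned down, the budget gives x* = M/(P_x + P_y·(y/x)) and y* = (y/x)·x*.
Numerically y/x = 0.322821, so x* = 44/(2 + 8.5·0.322821) = 9.2749 and y* = 0.322821·9.2749 = 2.9941.

x* = 9.2749, y* = 2.9941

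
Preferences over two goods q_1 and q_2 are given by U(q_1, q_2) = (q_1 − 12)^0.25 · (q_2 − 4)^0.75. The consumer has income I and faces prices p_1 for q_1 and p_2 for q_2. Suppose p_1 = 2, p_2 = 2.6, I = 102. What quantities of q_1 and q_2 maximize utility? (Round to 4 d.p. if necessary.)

q_1* = 20.45, q_2* = 23.5

MRS = (1/3)·(q_2−4)/(q_1−12). Tangency with p_1/p_2 gives q_2−4 = 3·(p_1/p_2)·(q_1−12).
After buying the subsistence bundle (12, 4), a share 0.25 of the remaining income goes to q_1: q_1* = 12 + 0.25·(I − 12p_1 − 4p_2)/p_1.
Discretionary income = 102 − 12·2 − 4·2.6 = 67.6; q_1* = 12 + 0.25·67.6/2 = 20.45; q_2* = 4 + 0.75·67.6/2.6 = 23.5.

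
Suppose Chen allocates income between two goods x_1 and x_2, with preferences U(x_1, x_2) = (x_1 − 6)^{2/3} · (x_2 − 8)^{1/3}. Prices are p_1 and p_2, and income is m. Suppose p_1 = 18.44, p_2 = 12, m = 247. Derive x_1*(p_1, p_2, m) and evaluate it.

x_1* = 7.4591

After buying the subsistence bundle (6, 8), a share 2/3 of the remaining income goes to x_1: x_1* = 6 + 2/3·(m − 6p_1 − 8p_2)/p_1.
Discretionary income = 247 − 6·18.44 − 8·12 = 40.36; x_1* = 6 + 2/3·40.36/18.44 = 7.4591.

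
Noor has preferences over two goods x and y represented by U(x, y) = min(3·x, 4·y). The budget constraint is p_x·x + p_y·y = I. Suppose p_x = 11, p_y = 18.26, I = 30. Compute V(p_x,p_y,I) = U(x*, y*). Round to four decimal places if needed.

V = 3.6445

Leontief preferences: the optimum is at the kink where x/4 = y/3, i.e. y = (3/4)·x.
Budget: p_x·x + p_y·(3/4)·x = I, so (4·p_x + 3·p_y)·x = 4·I.
Demand: x*(p_x,p_y,I) = 4·I/(4·p_x + 3·p_y), y* = 3·I/(4·p_x + 3·p_y).
Here 4·11 + 3·18.26 = 98.78, giving x* = 1.2148 and y* = 0.9111.
Utility at the optimum: U(1.2148, 0.9111) = 3.6445.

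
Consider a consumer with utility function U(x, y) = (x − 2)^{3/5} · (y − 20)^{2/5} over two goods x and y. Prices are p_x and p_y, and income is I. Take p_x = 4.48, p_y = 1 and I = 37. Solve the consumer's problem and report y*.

MRS = (3/2)·(y−20)/(x−2). Tangency with p_x/p_y gives y−20 = (2/3)·(p_x/p_y)·(x−2).
After buying the subsistence bundle (2, 20), a share 0.6 of the remaining income goes to x: x* = 2 + 0.6·(I − 2p_x − 20p_y)/p_x.
Discretionary income = 37 − 2·4.48 − 20·1 = 8.04; y* = 20 + 0.4·8.04/1 = 23.216.

y* = 23.216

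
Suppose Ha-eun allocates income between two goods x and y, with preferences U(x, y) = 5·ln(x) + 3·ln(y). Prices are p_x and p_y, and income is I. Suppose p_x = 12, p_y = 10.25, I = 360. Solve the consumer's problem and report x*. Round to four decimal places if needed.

The MRS is (5/3)·y/x. Set MRS = p_x/p_y.
So 5·p_y·y = 3·p_x·x; combined with the budget, a share 0.625 of income goes to x.
Demand: x*(p_x,p_y,I) = 0.625·I/p_x and y* = 0.375·I/p_y.
At p_x=12, p_y=10.25, I=360: x* = 0.625·360/12 = 18.75.

x* = 18.75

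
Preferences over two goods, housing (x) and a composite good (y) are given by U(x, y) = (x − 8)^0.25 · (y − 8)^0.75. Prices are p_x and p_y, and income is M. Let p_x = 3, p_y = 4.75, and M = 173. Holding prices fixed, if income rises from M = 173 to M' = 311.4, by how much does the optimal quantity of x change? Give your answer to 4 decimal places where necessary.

Let x' = x−8, y' = y−8. MRS = (1/3)·y'/x' = p_x/p_y.
Substituting into the budget: x* = 8 + 0.25·(M − 8·p_x − 8·p_y)/p_x, and y* = 8 + 0.75·(…)/p_y.
Discretionary income = 173 − 8·3 − 8·4.75 = 111; x* = 8 + 0.25·111/3 = 17.25.
At M' = 311.4: x* = 28.7833. Change: 28.7833 − 17.25 = 11.5333.

Δx* = 11.5333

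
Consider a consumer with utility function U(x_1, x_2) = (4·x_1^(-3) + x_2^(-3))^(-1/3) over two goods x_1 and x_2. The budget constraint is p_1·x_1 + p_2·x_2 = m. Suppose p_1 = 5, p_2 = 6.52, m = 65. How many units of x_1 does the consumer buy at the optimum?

From the CES first-order condition, 4·(x_2/x_1)^(4) = p_1/p_2.
Hence x_2/x_1 = ((1/4)·p_1/p_2)^(1/(4)), i.e. raised to the 0.25 power.
With the ratio pinned down, the budget gives x_1* = m/(p_1 + p_2·(x_2/x_1)) and x_2* = (x_2/x_1)·x_1*.
Numerically x_2/x_1 = 0.661707, so x_1* = 65/(5 + 6.52·0.661707) = 6.9785.

x_1* = 6.9785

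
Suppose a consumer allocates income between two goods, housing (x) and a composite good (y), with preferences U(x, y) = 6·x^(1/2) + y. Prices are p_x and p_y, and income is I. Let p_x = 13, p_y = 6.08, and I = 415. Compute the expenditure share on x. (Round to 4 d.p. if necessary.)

share on x = 0.0617

Utility is quasi-linear in y; the FOC for x is 3/√x = p_x/p_y.
Thus x* = (3·p_y/p_x)² — independent of I — with the rest of income spent on y.
Plugging in: x* = (3·6.08/13)² = 1.9686, y* = 64.0473.
Expenditure on x: 13·1.9686 = 25.5921; share = 0.0617.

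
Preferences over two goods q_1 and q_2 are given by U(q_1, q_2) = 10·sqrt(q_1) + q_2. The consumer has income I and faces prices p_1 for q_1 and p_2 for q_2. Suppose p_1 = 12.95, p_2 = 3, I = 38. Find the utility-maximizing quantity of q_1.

q_1* = 1.3417

MU_q_1 = 5/√q_1, MU_q_2 = 1. Tangency: 5/√q_1 = p_1/p_2.
Thus q_1* = (5·p_2/p_1)² — independent of I — with the rest of income spent on q_2.
Plugging in: q_1* = (5·3/12.95)² = 1.3417.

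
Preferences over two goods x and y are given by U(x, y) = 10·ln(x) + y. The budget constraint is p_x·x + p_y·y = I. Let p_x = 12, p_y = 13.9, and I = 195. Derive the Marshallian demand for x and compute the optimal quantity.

x* = 11.5833

MU_x = 10/x, MU_y = 1. Tangency: 10/x = p_x/p_y.
So x*(p_x,p_y) = 10·p_y/p_x, independent of income; and y* = (I − 10·p_y)/p_y.
At the given prices: x* = 10·13.9/12 = 11.5833.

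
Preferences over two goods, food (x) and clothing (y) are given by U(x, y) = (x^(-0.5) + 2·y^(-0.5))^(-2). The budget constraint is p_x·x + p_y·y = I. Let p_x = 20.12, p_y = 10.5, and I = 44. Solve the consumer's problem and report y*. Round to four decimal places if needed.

MU_x ∝ x^(-1.5), MU_y ∝ 2·y^(-1.5), so MRS = (1/2)·(y/x)^(1.5) = p_x/p_y.
Hence y/x = (2·p_x/p_y)^(1/(1.5)), i.e. raised to the 2/3 power.
Substitute y = (y/x)·x into the budget: x* = I/(p_x + p_y·(y/x)).
Numerically y/x = 2.448945, so x* = 44/(20.12 + 10.5·2.448945) = 0.96 and y* = 2.448945·0.96 = 2.351.

y* = 2.351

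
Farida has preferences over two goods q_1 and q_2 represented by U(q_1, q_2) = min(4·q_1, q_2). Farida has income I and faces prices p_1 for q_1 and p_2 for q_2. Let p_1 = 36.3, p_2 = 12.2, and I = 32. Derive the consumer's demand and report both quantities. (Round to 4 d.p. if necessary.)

q_1* = 0.376, q_2* = 1.5041

Leontief preferences: the optimum is at the kink where q_1/1 = q_2/4, i.e. q_2 = 4·q_1.
Budget: p_1·q_1 + p_2·4·q_1 = I, so (p_1 + 4·p_2)·q_1 = I.
Demand: q_1*(p_1,p_2,I) = I/(p_1 + 4·p_2), q_2* = 4·I/(p_1 + 4·p_2).
Here 36.3 + 4·12.2 = 85.1, giving q_1* = 0.376 and q_2* = 1.5041.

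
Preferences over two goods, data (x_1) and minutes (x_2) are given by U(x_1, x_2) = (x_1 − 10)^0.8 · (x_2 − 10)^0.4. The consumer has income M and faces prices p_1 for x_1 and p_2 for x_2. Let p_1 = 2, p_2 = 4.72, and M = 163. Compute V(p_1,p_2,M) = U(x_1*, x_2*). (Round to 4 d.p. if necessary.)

V = 34.3176

Discretionary income = 163 − 10·2 − 10·4.72 = 95.8; x_1* = 10 + 2/3·95.8/2 = 41.9333; x_2* = 10 + 1/3·95.8/4.72 = 16.7655.
Utility at the optimum: U(41.9333, 16.7655) = 34.3176.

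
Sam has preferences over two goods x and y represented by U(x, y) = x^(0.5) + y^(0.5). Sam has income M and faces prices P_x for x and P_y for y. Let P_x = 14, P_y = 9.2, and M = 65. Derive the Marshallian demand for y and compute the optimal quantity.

y* = 4.2635

From the CES first-order condition, (y/x)^(0.5) = P_x/P_y.
Solve for the ratio: y/x = [P_x/P_y]^(2).
With the ratio pinned down, the budget gives x* = M/(P_x + P_y·(y/x)) and y* = (y/x)·x*.
Numerically y/x = 2.31569, so x* = 65/(14 + 9.2·2.31569) = 1.8411 and y* = 2.31569·1.8411 = 4.2635.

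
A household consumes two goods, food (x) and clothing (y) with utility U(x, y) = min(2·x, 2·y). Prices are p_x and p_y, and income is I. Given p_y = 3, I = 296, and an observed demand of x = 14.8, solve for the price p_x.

With perfect complements, no substitution: consume in ratio x:y = 2:2.
Budget: p_x·x + p_y·x = I, so (2·p_x + 2·p_y)·x = 2·I.
Demand: x*(p_x,p_y,I) = 2·I/(2·p_x + 2·p_y), y* = 2·I/(2·p_x + 2·p_y).
Set x* = 14.8 in the demand function and solve for p_x: p_x = 17.

p_x = 17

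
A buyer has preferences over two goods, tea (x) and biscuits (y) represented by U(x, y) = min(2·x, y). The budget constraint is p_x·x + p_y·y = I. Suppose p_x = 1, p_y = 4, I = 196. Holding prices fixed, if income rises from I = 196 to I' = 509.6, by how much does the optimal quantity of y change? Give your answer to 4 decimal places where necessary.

Δy* = 69.6889

With perfect complements, no substitution: consume in ratio x:y = 1:2.
Budget: p_x·x + p_y·2·x = I, so (p_x + 2·p_y)·x = I.
Demand: x*(p_x,p_y,I) = I/(p_x + 2·p_y), y* = 2·I/(p_x + 2·p_y).
Here 1 + 2·4 = 9, giving y* = 43.5556.
At I' = 509.6: y* = 113.2444. Change: 113.2444 − 43.5556 = 69.6889.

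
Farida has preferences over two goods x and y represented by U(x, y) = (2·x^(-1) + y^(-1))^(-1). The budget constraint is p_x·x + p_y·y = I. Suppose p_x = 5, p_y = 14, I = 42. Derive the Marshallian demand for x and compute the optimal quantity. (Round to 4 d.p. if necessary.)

x* = 3.8475

From the CES first-order condition, 2·(y/x)^(2) = p_x/p_y.
Solve for the ratio: y/x = [(1/2)·p_x/p_y]^(0.5).
Substitute y = (y/x)·x into the budget: x* = I/(p_x + p_y·(y/x)).
Numerically y/x = 0.422577, so x* = 42/(5 + 14·0.422577) = 3.8475.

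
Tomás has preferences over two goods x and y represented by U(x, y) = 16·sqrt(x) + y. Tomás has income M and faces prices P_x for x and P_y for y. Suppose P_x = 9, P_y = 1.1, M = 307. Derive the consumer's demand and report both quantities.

Plugging in: x* = (8·1.1/9)² = 0.956, y* = 271.2687.

x* = 0.956, y* = 271.2687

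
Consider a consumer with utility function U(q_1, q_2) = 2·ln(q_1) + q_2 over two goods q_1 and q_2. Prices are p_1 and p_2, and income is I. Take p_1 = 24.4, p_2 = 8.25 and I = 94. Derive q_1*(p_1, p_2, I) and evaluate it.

q_1* = 0.6762

MU_q_1 = 2/q_1, MU_q_2 = 1. Tangency: 2/q_1 = p_1/p_2.
So q_1*(p_1,p_2) = 2·p_2/p_1, independent of income; and q_2* = (I − 2·p_2)/p_2.
At the given prices: q_1* = 2·8.25/24.4 = 0.6762.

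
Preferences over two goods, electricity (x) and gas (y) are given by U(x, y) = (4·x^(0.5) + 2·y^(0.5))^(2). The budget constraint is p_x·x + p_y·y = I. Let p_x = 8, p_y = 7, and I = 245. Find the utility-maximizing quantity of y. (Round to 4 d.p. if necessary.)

MU_x ∝ 4·x^(-0.5), MU_y ∝ 2·y^(-0.5), so MRS = 2·(y/x)^(0.5) = p_x/p_y.
Solve for the ratio: y/x = [(1/2)·p_x/p_y]^(2).
With the ratio pinned down, the budget gives x* = I/(p_x + p_y·(y/x)) and y* = (y/x)·x*.
Numerically y/x = 0.326531, so x* = 245/(8 + 7·0.326531) = 23.8194 and y* = 0.326531·23.8194 = 7.7778.

y* = 7.7778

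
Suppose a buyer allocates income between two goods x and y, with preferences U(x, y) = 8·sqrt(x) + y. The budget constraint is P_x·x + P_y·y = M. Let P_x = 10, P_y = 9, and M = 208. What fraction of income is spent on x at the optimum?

Utility is quasi-linear in y; the FOC for x is 4/√x = P_x/P_y.
Thus x* = (4·P_y/P_x)² — independent of M — with the rest of income spent on y.
Plugging in: x* = (4·9/10)² = 12.96, y* = 8.7111.
Expenditure on x: 10·12.96 = 129.6; share = 0.6231.

share on x = 0.6231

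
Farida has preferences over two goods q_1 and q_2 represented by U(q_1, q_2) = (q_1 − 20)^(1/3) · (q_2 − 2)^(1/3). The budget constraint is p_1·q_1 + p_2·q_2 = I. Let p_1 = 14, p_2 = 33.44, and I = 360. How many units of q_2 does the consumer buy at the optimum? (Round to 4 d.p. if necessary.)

This is Cobb-Douglas in (q_1−20, q_2−2): tangency gives 1/3·p_2·(q_2−2) = 1/3·p_1·(q_1−20).
Substituting into the budget: q_1* = 20 + 0.5·(I − 20·p_1 − 2·p_2)/p_1, and q_2* = 2 + 0.5·(…)/p_2.
Discretionary income = 360 − 20·14 − 2·33.44 = 13.12; q_2* = 2 + 0.5·13.12/33.44 = 2.1962.

q_2* = 2.1962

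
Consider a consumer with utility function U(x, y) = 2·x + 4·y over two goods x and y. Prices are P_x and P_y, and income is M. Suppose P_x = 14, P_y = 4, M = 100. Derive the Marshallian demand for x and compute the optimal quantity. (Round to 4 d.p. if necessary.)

x* = 0

Perfect substitutes: compare marginal utility per dollar. 2/P_x vs 4/P_y → 0.1429 vs 1.
y gives more utility per dollar, so spend all income on y: y* = M/P_y, x* = 0.
Numerically: x* = 0, y* = 25.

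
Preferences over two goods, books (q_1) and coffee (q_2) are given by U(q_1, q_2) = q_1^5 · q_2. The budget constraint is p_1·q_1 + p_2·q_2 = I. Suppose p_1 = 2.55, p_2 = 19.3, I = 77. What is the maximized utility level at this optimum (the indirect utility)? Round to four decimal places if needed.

V = 6708549.9728

MU_q_1/MU_q_2 = (5·q_2)/(q_1); tangency sets this equal to p_1/p_2.
So 5·p_2·q_2 = p_1·q_1; combined with the budget, a share 5/6 of income goes to q_1.
Demand: q_1*(p_1,p_2,I) = 5/6·I/p_1 and q_2* = 1/6·I/p_2.
At p_1=2.55, p_2=19.3, I=77: q_1* = 5/6·77/2.55 = 25.1634, q_2* = 0.6649.
Utility at the optimum: U(25.1634, 0.6649) = 6708549.9728.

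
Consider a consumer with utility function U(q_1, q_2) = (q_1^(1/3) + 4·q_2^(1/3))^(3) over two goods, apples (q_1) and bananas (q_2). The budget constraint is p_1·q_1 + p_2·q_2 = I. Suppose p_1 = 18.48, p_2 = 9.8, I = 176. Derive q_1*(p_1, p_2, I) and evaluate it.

q_1* = 0.7946

MU_q_1 ∝ q_1^(-2/3), MU_q_2 ∝ 4·q_2^(-2/3), so MRS = (1/4)·(q_2/q_1)^(2/3) = p_1/p_2.
Hence q_2/q_1 = (4·p_1/p_2)^(1/(2/3)), i.e. raised to the 1.5 power.
With the ratio pinned down, the budget gives q_1* = I/(p_1 + p_2·(q_2/q_1)) and q_2* = (q_2/q_1)·q_1*.
Numerically q_2/q_1 = 20.715901, so q_1* = 176/(18.48 + 9.8·20.715901) = 0.7946.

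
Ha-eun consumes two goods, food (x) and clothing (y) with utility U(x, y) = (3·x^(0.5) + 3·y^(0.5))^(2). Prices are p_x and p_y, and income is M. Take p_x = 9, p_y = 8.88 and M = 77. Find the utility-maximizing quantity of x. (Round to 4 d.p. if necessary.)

x* = 4.2491

With the ratio pinned down, the budget gives x* = M/(p_x + p_y·(y/x)) and y* = (y/x)·x*.
Numerically y/x = 1.02721, so x* = 77/(9 + 8.88·1.02721) = 4.2491.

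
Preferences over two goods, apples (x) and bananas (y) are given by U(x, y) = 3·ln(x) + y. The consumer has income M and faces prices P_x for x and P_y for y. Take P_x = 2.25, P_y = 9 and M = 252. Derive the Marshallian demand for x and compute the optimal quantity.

MU_x = 3/x, MU_y = 1. Tangency: 3/x = P_x/P_y.
So x*(P_x,P_y) = 3·P_y/P_x, independent of income; and y* = (M − 3·P_y)/P_y.
At the given prices: x* = 3·9/2.25 = 12.

x* = 12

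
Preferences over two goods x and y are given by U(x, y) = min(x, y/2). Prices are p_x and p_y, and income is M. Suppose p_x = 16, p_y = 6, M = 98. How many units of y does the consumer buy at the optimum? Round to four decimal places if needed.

With perfect complements, no substitution: consume in ratio x:y = 1:2.
Budget: p_x·x + p_y·2·x = M, so (p_x + 2·p_y)·x = M.
Demand: x*(p_x,p_y,M) = M/(p_x + 2·p_y), y* = 2·M/(p_x + 2·p_y).
Here 16 + 2·6 = 28, giving y* = 7.

y* = 7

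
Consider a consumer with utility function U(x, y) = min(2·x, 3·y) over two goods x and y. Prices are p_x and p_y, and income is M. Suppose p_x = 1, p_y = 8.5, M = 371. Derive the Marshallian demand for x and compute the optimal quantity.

With perfect complements, no substitution: consume in ratio x:y = 3:2.
Budget: p_x·x + p_y·(2/3)·x = M, so (3·p_x + 2·p_y)·x = 3·M.
Demand: x*(p_x,p_y,M) = 3·M/(3·p_x + 2·p_y), y* = 2·M/(3·p_x + 2·p_y).
Here 3·1 + 2·8.5 = 20, giving x* = 55.65.

x* = 55.65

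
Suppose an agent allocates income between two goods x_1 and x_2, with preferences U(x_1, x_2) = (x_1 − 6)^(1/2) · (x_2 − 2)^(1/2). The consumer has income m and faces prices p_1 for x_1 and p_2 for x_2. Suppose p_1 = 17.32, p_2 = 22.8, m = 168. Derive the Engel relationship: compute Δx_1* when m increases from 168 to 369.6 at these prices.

MRS = (x_2−2)/(x_1−6). Tangency with p_1/p_2 gives x_2−2 = (p_1/p_2)·(x_1−6).
After buying the subsistence bundle (6, 2), a share 0.5 of the remaining income goes to x_1: x_1* = 6 + 0.5·(m − 6p_1 − 2p_2)/p_1.
Discretionary income = 168 − 6·17.32 − 2·22.8 = 18.48; x_1* = 6 + 0.5·18.48/17.32 = 6.5335.
At m' = 369.6: x_1* = 12.3533. Change: 12.3533 − 6.5335 = 5.8199.

Δx_1* = 5.8199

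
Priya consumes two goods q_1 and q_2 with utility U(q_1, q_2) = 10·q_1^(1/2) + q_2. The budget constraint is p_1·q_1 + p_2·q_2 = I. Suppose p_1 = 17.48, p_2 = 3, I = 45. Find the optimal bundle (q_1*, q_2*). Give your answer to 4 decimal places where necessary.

MU_q_1 = 5/√q_1, MU_q_2 = 1. Tangency: 5/√q_1 = p_1/p_2.
Solve: √q_1 = 5·p_2/p_1, so q_1*(p_1,p_2) = (5·p_2/p_1)², and q_2* = (I − p_1·q_1*)/p_2.
Plugging in: q_1* = (5·3/17.48)² = 0.7364, q_2* = 10.7094.

q_1* = 0.7364, q_2* = 10.7094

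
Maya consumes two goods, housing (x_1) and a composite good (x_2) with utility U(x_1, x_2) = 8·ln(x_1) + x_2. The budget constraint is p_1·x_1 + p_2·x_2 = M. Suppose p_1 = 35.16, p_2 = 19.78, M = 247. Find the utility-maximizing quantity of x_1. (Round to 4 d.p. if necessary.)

MU_x_1 = 8/x_1, MU_x_2 = 1. Tangency: 8/x_1 = p_1/p_2.
So x_1*(p_1,p_2) = 8·p_2/p_1, independent of income; and x_2* = (M − 8·p_2)/p_2.
At the given prices: x_1* = 8·19.78/35.16 = 4.5006.

x_1* = 4.5006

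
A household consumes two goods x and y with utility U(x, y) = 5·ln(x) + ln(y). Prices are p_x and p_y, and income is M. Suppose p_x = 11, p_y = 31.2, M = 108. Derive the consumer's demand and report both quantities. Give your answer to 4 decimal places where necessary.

MU_x/MU_y = (5·y)/(x); tangency sets this equal to p_x/p_y.
Rearranging, p_y·y = (1/5)·p_x·x. Substituting into the budget gives p_x·x·(1 + (1/5)) = M.
Demand: x*(p_x,p_y,M) = 5/6·M/p_x and y* = 1/6·M/p_y.
At p_x=11, p_y=31.2, M=108: x* = 5/6·108/11 = 8.1818, y* = 0.5769.

x* = 8.1818, y* = 0.5769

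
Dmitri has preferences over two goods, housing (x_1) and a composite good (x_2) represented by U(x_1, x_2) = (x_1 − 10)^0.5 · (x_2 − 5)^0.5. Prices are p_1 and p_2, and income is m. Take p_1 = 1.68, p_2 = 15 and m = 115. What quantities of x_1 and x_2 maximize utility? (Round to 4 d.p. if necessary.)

Substituting into the budget: x_1* = 10 + 0.5·(m − 10·p_1 − 5·p_2)/p_1, and x_2* = 5 + 0.5·(…)/p_2.
Discretionary income = 115 − 10·1.68 − 5·15 = 23.2; x_1* = 10 + 0.5·23.2/1.68 = 16.9048; x_2* = 5 + 0.5·23.2/15 = 5.7733.

x_1* = 16.9048, x_2* = 5.7733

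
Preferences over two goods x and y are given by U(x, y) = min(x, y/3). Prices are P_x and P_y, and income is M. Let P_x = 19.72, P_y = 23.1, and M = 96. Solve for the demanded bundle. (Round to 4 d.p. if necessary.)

x* = 1.0784, y* = 3.2352

With perfect complements, no substitution: consume in ratio x:y = 1:3.
Budget: P_x·x + P_y·3·x = M, so (P_x + 3·P_y)·x = M.
Demand: x*(P_x,P_y,M) = M/(P_x + 3·P_y), y* = 3·M/(P_x + 3·P_y).
Here 19.72 + 3·23.1 = 89.02, giving x* = 1.0784 and y* = 3.2352.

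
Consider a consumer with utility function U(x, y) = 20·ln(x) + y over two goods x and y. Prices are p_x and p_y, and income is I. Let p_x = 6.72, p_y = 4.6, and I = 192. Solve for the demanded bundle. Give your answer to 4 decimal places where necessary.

Set MRS = p_x/p_y: (20/x)/1 = p_x/p_y.
So x*(p_x,p_y) = 20·p_y/p_x, independent of income; and y* = (I − 20·p_y)/p_y.
At the given prices: x* = 20·4.6/6.72 = 13.6905, and y* = 21.7391.

x* = 13.6905, y* = 21.7391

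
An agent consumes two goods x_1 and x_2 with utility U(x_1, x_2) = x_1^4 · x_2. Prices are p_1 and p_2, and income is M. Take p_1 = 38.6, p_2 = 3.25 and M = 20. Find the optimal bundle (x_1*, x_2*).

The MRS is 4·x_2/x_1. Set MRS = p_1/p_2.
Rearranging, p_2·x_2 = (1/4)·p_1·x_1. Substituting into the budget gives p_1·x_1·(1 + (1/4)) = M.
Demand: x_1*(p_1,p_2,M) = 0.8·M/p_1 and x_2* = 0.2·M/p_2.
At p_1=38.6, p_2=3.25, M=20: x_1* = 0.8·20/38.6 = 0.4145, x_2* = 1.2308.

x_1* = 0.4145, x_2* = 1.2308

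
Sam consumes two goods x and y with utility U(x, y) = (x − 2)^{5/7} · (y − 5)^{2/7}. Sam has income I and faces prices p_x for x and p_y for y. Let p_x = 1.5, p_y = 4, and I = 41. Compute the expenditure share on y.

share on y = 0.6132

Let x' = x−2, y' = y−5. MRS = (5/2)·y'/x' = p_x/p_y.
Substituting into the budget: x* = 2 + 5/7·(I − 2·p_x − 5·p_y)/p_x, and y* = 5 + 2/7·(…)/p_y.
Discretionary income = 41 − 2·1.5 − 5·4 = 18; x* = 2 + 5/7·18/1.5 = 10.5714; y* = 5 + 2/7·18/4 = 6.2857.
Expenditure on y: 4·6.2857 = 25.1429; share = 0.6132.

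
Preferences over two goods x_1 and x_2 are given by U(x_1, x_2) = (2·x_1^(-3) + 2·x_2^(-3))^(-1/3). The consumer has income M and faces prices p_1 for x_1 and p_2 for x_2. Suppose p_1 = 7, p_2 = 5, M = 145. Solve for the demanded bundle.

x_1* = 11.6571, x_2* = 12.6801

With the ratio pinned down, the budget gives x_1* = M/(p_1 + p_2·(x_2/x_1)) and x_2* = (x_2/x_1)·x_1*.
Numerically x_2/x_1 = 1.087757, so x_1* = 145/(7 + 5·1.087757) = 11.6571 and x_2* = 1.087757·11.6571 = 12.6801.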